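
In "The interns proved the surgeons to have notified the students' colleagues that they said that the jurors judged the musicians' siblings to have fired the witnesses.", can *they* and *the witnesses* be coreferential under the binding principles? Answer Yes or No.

*the witnesses* is an R-expression; Principle C requires it to be free (not bound by any c-commanding expression).
— they: subject of the clause headed by 'said'; the pronoun c-commands the R-expression — coreference blocked (Principle C).

No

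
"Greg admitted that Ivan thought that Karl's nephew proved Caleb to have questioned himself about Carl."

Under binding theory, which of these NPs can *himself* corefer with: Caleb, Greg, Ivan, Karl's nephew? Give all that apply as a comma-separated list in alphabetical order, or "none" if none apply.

*himself* is a reflexive; Principle A requires it to be bound within its binding domain — the clause headed by 'questioned'.
— Caleb: subject of the clause headed by 'questioned'; c-commands the reflexive within its binding domain — allowed (Principle A).
— Greg: subject of the matrix clause; c-commands the reflexive but lies outside its binding domain — cannot bind it (Principle A).
— Ivan: subject of the clause headed by 'thought'; c-commands the reflexive but lies outside its binding domain — cannot bind it (Principle A).
— Karl's nephew: subject of the clause headed by 'proved'; c-commands the reflexive but lies outside its binding domain — cannot bind it (Principle A).

Caleb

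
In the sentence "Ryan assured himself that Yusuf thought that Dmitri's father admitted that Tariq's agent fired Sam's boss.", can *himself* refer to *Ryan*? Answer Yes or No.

*himself* is a reflexive; Principle A requires it to be bound within its binding domain — the matrix clause.
— Ryan: subject of the matrix clause; c-commands the reflexive within its binding domain — allowed (Principle A).

Yes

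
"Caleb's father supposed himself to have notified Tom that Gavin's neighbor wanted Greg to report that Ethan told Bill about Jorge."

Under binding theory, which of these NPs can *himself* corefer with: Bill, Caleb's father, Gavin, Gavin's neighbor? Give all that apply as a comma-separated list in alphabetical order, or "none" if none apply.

*himself* is a reflexive; Principle A requires it to be bound within its binding domain — the matrix clause.
— Bill: object of the clause headed by 'told'; does not c-command the reflexive — cannot bind it (Principle A).
— Caleb's father: subject of the matrix clause; c-commands the reflexive within its binding domain — allowed (Principle A).
— Gavin: possessor inside the subject DP of the clause headed by 'wanted'; does not c-command the reflexive — cannot bind it (Principle A).
— Gavin's neighbor: subject of the clause headed by 'wanted'; does not c-command the reflexive — cannot bind it (Principle A).

Caleb's father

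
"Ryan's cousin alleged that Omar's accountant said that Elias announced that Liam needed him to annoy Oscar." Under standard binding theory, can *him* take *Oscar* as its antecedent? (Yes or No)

*him* is a pronoun; Principle B requires it to be free in its binding domain — the clause headed by 'needed'.
— Oscar: object of the clause headed by 'annoy'; is c-commanded by the pronoun; coreference would bind this R-expression — blocked (Principle C).

No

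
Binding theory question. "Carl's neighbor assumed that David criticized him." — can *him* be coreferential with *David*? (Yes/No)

No

*him* is a pronoun; Principle B requires it to be free in its binding domain — the clause headed by 'criticized'.
— David: subject of the clause headed by 'criticized'; c-commands the pronoun within its binding domain — blocked (Principle B).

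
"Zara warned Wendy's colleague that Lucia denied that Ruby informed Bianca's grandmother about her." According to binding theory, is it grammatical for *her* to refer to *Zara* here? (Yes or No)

Yes

*Zara* is an R-expression; Principle C requires it to be free (not bound by any c-commanding expression).
— her: second object of the clause headed by 'informed'; the pronoun does not c-command the R-expression — coreference allowed.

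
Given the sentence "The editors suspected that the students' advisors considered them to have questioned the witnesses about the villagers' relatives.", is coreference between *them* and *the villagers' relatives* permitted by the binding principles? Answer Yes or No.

No

*them* is a pronoun; Principle B requires it to be free in its binding domain — the clause headed by 'considered'.
— the villagers' relatives: second object of the clause headed by 'questioned'; is c-commanded by the pronoun; coreference would bind this R-expression — blocked (Principle C).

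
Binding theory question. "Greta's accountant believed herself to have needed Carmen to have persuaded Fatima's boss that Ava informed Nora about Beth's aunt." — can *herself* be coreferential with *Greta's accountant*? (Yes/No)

*herself* is a reflexive; Principle A requires it to be bound within its binding domain — the matrix clause.
— Greta's accountant: subject of the matrix clause; c-commands the reflexive within its binding domain — allowed (Principle A).

Yes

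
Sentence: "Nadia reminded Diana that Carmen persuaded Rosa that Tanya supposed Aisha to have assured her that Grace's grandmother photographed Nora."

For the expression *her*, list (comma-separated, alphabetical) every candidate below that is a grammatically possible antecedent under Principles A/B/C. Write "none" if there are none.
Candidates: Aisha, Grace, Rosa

Rosa

*her* is a pronoun; Principle B requires it to be free in its binding domain — the clause headed by 'assured'.
— Aisha: subject of the clause headed by 'assured'; c-commands the pronoun within its binding domain — blocked (Principle B).
— Grace: possessor inside the subject DP of the clause headed by 'photographed'; is c-commanded by the pronoun; coreference would bind this R-expression — blocked (Principle C).
— Rosa: object of the clause headed by 'persuaded'; c-commands the pronoun but lies outside its binding domain — allowed.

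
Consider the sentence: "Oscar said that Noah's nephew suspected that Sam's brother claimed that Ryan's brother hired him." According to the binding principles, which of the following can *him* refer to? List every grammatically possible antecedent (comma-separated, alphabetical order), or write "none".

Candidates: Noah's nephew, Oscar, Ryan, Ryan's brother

*him* is a pronoun; Principle B requires it to be free in its binding domain — the clause headed by 'hired'.
— Noah's nephew: subject of the clause headed by 'suspected'; c-commands the pronoun but lies outside its binding domain — allowed.
— Oscar: subject of the matrix clause; c-commands the pronoun but lies outside its binding domain — allowed.
— Ryan: possessor inside the subject DP of the clause headed by 'hired'; does not c-command the pronoun — Principle B does not apply; allowed.
— Ryan's brother: subject of the clause headed by 'hired'; c-commands the pronoun within its binding domain — blocked (Principle B).

Noah's nephew, Oscar, Ryan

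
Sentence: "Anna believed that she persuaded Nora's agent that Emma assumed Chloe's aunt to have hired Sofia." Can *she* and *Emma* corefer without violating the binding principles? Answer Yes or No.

*Emma* is an R-expression; Principle C requires it to be free (not bound by any c-commanding expression).
— she: subject of the clause headed by 'persuaded'; the pronoun c-commands the R-expression — coreference blocked (Principle C).

No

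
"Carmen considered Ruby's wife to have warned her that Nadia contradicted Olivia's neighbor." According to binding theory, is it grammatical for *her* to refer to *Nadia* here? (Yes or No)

No

*Nadia* is an R-expression; Principle C requires it to be free (not bound by any c-commanding expression).
— her: object of the clause headed by 'warned'; the pronoun c-commands the R-expression — coreference blocked (Principle C).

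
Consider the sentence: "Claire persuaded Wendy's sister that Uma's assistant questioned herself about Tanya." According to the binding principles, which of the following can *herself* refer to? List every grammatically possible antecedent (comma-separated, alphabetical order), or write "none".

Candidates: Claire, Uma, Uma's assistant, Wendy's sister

Uma's assistant

*herself* is a reflexive; Principle A requires it to be bound within its binding domain — the clause headed by 'questioned'.
— Claire: subject of the matrix clause; c-commands the reflexive but lies outside its binding domain — cannot bind it (Principle A).
— Uma: possessor inside the subject DP of the clause headed by 'questioned'; does not c-command the reflexive — cannot bind it (Principle A).
— Uma's assistant: subject of the clause headed by 'questioned'; c-commands the reflexive within its binding domain — allowed (Principle A).
— Wendy's sister: object of the matrix clause; c-commands the reflexive but lies outside its binding domain — cannot bind it (Principle A).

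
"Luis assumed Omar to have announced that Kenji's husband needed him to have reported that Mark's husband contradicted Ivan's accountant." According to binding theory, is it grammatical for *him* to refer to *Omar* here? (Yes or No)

*Omar* is an R-expression; Principle C requires it to be free (not bound by any c-commanding expression).
— him: subject of the clause headed by 'reported'; the pronoun does not c-command the R-expression — coreference allowed.

Yes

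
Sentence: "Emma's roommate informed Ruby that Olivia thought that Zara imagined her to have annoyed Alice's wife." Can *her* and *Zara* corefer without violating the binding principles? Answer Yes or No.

No

*Zara* is an R-expression; Principle C requires it to be free (not bound by any c-commanding expression).
— her: subject of the clause headed by 'annoyed'; the R-expression locally c-commands the pronoun — coreference blocked (Principle B on the pronoun).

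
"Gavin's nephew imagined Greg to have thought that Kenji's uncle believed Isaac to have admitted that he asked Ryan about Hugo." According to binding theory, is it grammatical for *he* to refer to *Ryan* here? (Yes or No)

No

*Ryan* is an R-expression; Principle C requires it to be free (not bound by any c-commanding expression).
— he: subject of the clause headed by 'asked'; the pronoun c-commands the R-expression — coreference blocked (Principle C).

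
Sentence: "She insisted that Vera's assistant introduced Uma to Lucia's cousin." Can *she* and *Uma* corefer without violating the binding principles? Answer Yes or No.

*Uma* is an R-expression; Principle C requires it to be free (not bound by any c-commanding expression).
— she: subject of the matrix clause; the pronoun c-commands the R-expression — coreference blocked (Principle C).

No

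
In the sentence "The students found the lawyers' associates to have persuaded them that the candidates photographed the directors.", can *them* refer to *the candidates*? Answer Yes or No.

No

*them* is a pronoun; Principle B requires it to be free in its binding domain — the clause headed by 'persuaded'.
— the candidates: subject of the clause headed by 'photographed'; is c-commanded by the pronoun; coreference would bind this R-expression — blocked (Principle C).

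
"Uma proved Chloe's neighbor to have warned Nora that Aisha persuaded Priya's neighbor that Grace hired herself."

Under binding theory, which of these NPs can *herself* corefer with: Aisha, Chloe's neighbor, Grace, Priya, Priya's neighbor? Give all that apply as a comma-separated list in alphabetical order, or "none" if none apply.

Grace

*herself* is a reflexive; Principle A requires it to be bound within its binding domain — the clause headed by 'hired'.
— Aisha: subject of the clause headed by 'persuaded'; c-commands the reflexive but lies outside its binding domain — cannot bind it (Principle A).
— Chloe's neighbor: subject of the clause headed by 'warned'; c-commands the reflexive but lies outside its binding domain — cannot bind it (Principle A).
— Grace: subject of the clause headed by 'hired'; c-commands the reflexive within its binding domain — allowed (Principle A).
— Priya: possessor inside the object DP of the clause headed by 'persuaded'; does not c-command the reflexive — cannot bind it (Principle A).
— Priya's neighbor: object of the clause headed by 'persuaded'; c-commands the reflexive but lies outside its binding domain — cannot bind it (Principle A).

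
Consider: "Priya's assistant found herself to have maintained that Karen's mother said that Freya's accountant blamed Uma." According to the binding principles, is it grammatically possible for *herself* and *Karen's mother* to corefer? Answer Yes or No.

*herself* is a reflexive; Principle A requires it to be bound within its binding domain — the matrix clause.
— Karen's mother: subject of the clause headed by 'said'; does not c-command the reflexive — cannot bind it (Principle A).

No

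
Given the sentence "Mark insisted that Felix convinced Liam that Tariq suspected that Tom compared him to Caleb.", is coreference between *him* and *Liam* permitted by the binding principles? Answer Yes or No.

Yes

*him* is a pronoun; Principle B requires it to be free in its binding domain — the clause headed by 'compared'.
— Liam: object of the clause headed by 'convinced'; c-commands the pronoun but lies outside its binding domain — allowed.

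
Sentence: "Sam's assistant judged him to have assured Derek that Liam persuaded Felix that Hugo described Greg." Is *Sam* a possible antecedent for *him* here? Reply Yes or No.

Yes

*him* is a pronoun; Principle B requires it to be free in its binding domain — the matrix clause.
— Sam: possessor inside the subject DP of the matrix clause; does not c-command the pronoun — Principle B does not apply; allowed.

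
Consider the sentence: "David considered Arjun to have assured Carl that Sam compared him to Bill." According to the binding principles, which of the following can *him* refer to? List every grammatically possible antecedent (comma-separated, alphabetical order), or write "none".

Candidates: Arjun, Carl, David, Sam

*him* is a pronoun; Principle B requires it to be free in its binding domain — the clause headed by 'compared'.
— Arjun: subject of the clause headed by 'assured'; c-commands the pronoun but lies outside its binding domain — allowed.
— Carl: object of the clause headed by 'assured'; c-commands the pronoun but lies outside its binding domain — allowed.
— David: subject of the matrix clause; c-commands the pronoun but lies outside its binding domain — allowed.
— Sam: subject of the clause headed by 'compared'; c-commands the pronoun within its binding domain — blocked (Principle B).

Arjun, Carl, David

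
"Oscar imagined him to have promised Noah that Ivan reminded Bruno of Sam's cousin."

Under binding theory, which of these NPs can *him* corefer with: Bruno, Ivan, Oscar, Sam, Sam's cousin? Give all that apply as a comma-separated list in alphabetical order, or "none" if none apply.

none

*him* is a pronoun; Principle B requires it to be free in its binding domain — the matrix clause.
— Bruno: object of the clause headed by 'reminded'; is c-commanded by the pronoun; coreference would bind this R-expression — blocked (Principle C).
— Ivan: subject of the clause headed by 'reminded'; is c-commanded by the pronoun; coreference would bind this R-expression — blocked (Principle C).
— Oscar: subject of the matrix clause; c-commands the pronoun within its binding domain — blocked (Principle B).
— Sam: possessor inside the second object DP of the clause headed by 'reminded'; is c-commanded by the pronoun; coreference would bind this R-expression — blocked (Principle C).
— Sam's cousin: second object of the clause headed by 'reminded'; is c-commanded by the pronoun; coreference would bind this R-expression — blocked (Principle C).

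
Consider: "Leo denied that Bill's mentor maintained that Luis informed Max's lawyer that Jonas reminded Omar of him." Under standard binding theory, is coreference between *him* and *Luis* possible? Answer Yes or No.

Yes

*Luis* is an R-expression; Principle C requires it to be free (not bound by any c-commanding expression).
— him: second object of the clause headed by 'reminded'; the pronoun does not c-command the R-expression — coreference allowed.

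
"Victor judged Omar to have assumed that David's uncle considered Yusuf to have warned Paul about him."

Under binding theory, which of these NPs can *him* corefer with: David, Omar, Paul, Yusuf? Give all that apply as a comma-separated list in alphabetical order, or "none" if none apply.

David, Omar

*him* is a pronoun; Principle B requires it to be free in its binding domain — the clause headed by 'warned'.
— David: possessor inside the subject DP of the clause headed by 'considered'; does not c-command the pronoun — Principle B does not apply; allowed.
— Omar: subject of the clause headed by 'assumed'; c-commands the pronoun but lies outside its binding domain — allowed.
— Paul: object of the clause headed by 'warned'; c-commands the pronoun within its binding domain — blocked (Principle B).
— Yusuf: subject of the clause headed by 'warned'; c-commands the pronoun within its binding domain — blocked (Principle B).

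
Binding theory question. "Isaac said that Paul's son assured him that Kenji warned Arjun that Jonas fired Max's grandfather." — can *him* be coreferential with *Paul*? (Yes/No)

Yes

*him* is a pronoun; Principle B requires it to be free in its binding domain — the clause headed by 'assured'.
— Paul: possessor inside the subject DP of the clause headed by 'assured'; does not c-command the pronoun — Principle B does not apply; allowed.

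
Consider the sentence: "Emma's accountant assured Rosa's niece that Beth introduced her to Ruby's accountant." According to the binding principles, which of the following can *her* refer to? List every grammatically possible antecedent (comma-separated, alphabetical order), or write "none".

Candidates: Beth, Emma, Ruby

Emma

*her* is a pronoun; Principle B requires it to be free in its binding domain — the clause headed by 'introduced'.
— Beth: subject of the clause headed by 'introduced'; c-commands the pronoun within its binding domain — blocked (Principle B).
— Emma: possessor inside the subject DP of the matrix clause; does not c-command the pronoun — Principle B does not apply; allowed.
— Ruby: possessor inside the second object DP of the clause headed by 'introduced'; is c-commanded by the pronoun; coreference would bind this R-expression — blocked (Principle C).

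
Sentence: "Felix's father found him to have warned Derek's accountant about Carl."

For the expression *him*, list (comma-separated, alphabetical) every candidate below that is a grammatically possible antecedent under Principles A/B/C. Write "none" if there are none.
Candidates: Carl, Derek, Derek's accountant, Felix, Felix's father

Felix

*him* is a pronoun; Principle B requires it to be free in its binding domain — the matrix clause.
— Carl: second object of the clause headed by 'warned'; is c-commanded by the pronoun; coreference would bind this R-expression — blocked (Principle C).
— Derek: possessor inside the object DP of the clause headed by 'warned'; is c-commanded by the pronoun; coreference would bind this R-expression — blocked (Principle C).
— Derek's accountant: object of the clause headed by 'warned'; is c-commanded by the pronoun; coreference would bind this R-expression — blocked (Principle C).
— Felix: possessor inside the subject DP of the matrix clause; does not c-command the pronoun — Principle B does not apply; allowed.
— Felix's father: subject of the matrix clause; c-commands the pronoun within its binding domain — blocked (Principle B).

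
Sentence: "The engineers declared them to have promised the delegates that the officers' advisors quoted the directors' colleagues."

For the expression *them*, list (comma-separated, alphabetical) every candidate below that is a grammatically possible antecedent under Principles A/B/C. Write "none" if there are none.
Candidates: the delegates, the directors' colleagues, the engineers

*them* is a pronoun; Principle B requires it to be free in its binding domain — the matrix clause.
— the delegates: object of the clause headed by 'promised'; is c-commanded by the pronoun; coreference would bind this R-expression — blocked (Principle C).
— the directors' colleagues: object of the clause headed by 'quoted'; is c-commanded by the pronoun; coreference would bind this R-expression — blocked (Principle C).
— the engineers: subject of the matrix clause; c-commands the pronoun within its binding domain — blocked (Principle B).

none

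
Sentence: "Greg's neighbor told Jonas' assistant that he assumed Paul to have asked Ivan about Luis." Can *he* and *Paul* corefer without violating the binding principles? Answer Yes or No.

*Paul* is an R-expression; Principle C requires it to be free (not bound by any c-commanding expression).
— he: subject of the clause headed by 'assumed'; the pronoun c-commands the R-expression — coreference blocked (Principle C).

No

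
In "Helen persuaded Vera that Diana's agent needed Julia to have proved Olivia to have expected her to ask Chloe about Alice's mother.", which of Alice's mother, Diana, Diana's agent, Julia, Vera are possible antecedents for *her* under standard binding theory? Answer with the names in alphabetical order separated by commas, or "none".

Diana, Diana's agent, Julia, Vera

*her* is a pronoun; Principle B requires it to be free in its binding domain — the clause headed by 'expected'.
— Alice's mother: second object of the clause headed by 'ask'; is c-commanded by the pronoun; coreference would bind this R-expression — blocked (Principle C).
— Diana: possessor inside the subject DP of the clause headed by 'needed'; does not c-command the pronoun — Principle B does not apply; allowed.
— Diana's agent: subject of the clause headed by 'needed'; c-commands the pronoun but lies outside its binding domain — allowed.
— Julia: subject of the clause headed by 'proved'; c-commands the pronoun but lies outside its binding domain — allowed.
— Vera: object of the matrix clause; c-commands the pronoun but lies outside its binding domain — allowed.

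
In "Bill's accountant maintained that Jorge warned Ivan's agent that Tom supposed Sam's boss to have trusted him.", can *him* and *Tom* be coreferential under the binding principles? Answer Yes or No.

Yes

*Tom* is an R-expression; Principle C requires it to be free (not bound by any c-commanding expression).
— him: object of the clause headed by 'trusted'; the pronoun does not c-command the R-expression — coreference allowed.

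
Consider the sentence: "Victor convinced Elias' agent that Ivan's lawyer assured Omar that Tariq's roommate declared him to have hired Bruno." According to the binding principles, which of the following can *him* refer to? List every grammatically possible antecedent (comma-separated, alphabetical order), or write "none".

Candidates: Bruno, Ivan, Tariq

*him* is a pronoun; Principle B requires it to be free in its binding domain — the clause headed by 'declared'.
— Bruno: object of the clause headed by 'hired'; is c-commanded by the pronoun; coreference would bind this R-expression — blocked (Principle C).
— Ivan: possessor inside the subject DP of the clause headed by 'assured'; does not c-command the pronoun — Principle B does not apply; allowed.
— Tariq: possessor inside the subject DP of the clause headed by 'declared'; does not c-command the pronoun — Principle B does not apply; allowed.

Ivan, Tariq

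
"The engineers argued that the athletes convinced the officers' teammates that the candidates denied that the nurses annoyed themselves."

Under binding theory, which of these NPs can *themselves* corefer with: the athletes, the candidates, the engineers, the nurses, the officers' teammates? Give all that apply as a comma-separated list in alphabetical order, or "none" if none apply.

the nurses

*themselves* is a reflexive; Principle A requires it to be bound within its binding domain — the clause headed by 'annoyed'.
— the athletes: subject of the clause headed by 'convinced'; c-commands the reflexive but lies outside its binding domain — cannot bind it (Principle A).
— the candidates: subject of the clause headed by 'denied'; c-commands the reflexive but lies outside its binding domain — cannot bind it (Principle A).
— the engineers: subject of the matrix clause; c-commands the reflexive but lies outside its binding domain — cannot bind it (Principle A).
— the nurses: subject of the clause headed by 'annoyed'; c-commands the reflexive within its binding domain — allowed (Principle A).
— the officers' teammates: object of the clause headed by 'convinced'; c-commands the reflexive but lies outside its binding domain — cannot bind it (Principle A).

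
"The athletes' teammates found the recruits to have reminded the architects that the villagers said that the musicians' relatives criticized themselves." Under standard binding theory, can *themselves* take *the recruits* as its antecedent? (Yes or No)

No

*themselves* is a reflexive; Principle A requires it to be bound within its binding domain — the clause headed by 'criticized'.
— the recruits: subject of the clause headed by 'reminded'; c-commands the reflexive but lies outside its binding domain — cannot bind it (Principle A).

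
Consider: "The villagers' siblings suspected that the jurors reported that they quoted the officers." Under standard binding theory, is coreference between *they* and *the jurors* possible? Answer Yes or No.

*the jurors* is an R-expression; Principle C requires it to be free (not bound by any c-commanding expression).
— they: subject of the clause headed by 'quoted'; the pronoun does not c-command the R-expression — coreference allowed.

Yes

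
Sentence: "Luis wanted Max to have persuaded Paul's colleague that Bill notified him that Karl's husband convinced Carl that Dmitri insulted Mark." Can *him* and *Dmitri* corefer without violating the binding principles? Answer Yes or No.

*Dmitri* is an R-expression; Principle C requires it to be free (not bound by any c-commanding expression).
— him: object of the clause headed by 'notified'; the pronoun c-commands the R-expression — coreference blocked (Principle C).

No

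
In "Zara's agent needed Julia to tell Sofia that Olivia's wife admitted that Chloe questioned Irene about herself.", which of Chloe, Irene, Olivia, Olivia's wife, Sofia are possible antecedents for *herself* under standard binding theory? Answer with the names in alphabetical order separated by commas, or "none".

Chloe, Irene

*herself* is a reflexive; Principle A requires it to be bound within its binding domain — the clause headed by 'questioned'.
— Chloe: subject of the clause headed by 'questioned'; c-commands the reflexive within its binding domain — allowed (Principle A).
— Irene: object of the clause headed by 'questioned'; c-commands the reflexive within its binding domain — allowed (Principle A).
— Olivia: possessor inside the subject DP of the clause headed by 'admitted'; does not c-command the reflexive — cannot bind it (Principle A).
— Olivia's wife: subject of the clause headed by 'admitted'; c-commands the reflexive but lies outside its binding domain — cannot bind it (Principle A).
— Sofia: object of the clause headed by 'tell'; c-commands the reflexive but lies outside its binding domain — cannot bind it (Principle A).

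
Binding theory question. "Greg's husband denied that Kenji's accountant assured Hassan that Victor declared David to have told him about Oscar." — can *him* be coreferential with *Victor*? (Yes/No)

*him* is a pronoun; Principle B requires it to be free in its binding domain — the clause headed by 'told'.
— Victor: subject of the clause headed by 'declared'; c-commands the pronoun but lies outside its binding domain — allowed.

Yes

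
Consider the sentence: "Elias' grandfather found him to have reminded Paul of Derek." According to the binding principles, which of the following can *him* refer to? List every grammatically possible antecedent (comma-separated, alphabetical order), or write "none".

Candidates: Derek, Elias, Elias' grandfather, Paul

Elias

*him* is a pronoun; Principle B requires it to be free in its binding domain — the matrix clause.
— Derek: second object of the clause headed by 'reminded'; is c-commanded by the pronoun; coreference would bind this R-expression — blocked (Principle C).
— Elias: possessor inside the subject DP of the matrix clause; does not c-command the pronoun — Principle B does not apply; allowed.
— Elias' grandfather: subject of the matrix clause; c-commands the pronoun within its binding domain — blocked (Principle B).
— Paul: object of the clause headed by 'reminded'; is c-commanded by the pronoun; coreference would bind this R-expression — blocked (Principle C).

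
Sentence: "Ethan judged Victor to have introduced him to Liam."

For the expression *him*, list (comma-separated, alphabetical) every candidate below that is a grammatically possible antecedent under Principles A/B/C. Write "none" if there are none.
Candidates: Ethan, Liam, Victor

*him* is a pronoun; Principle B requires it to be free in its binding domain — the clause headed by 'introduced'.
— Ethan: subject of the matrix clause; c-commands the pronoun but lies outside its binding domain — allowed.
— Liam: second object of the clause headed by 'introduced'; is c-commanded by the pronoun; coreference would bind this R-expression — blocked (Principle C).
— Victor: subject of the clause headed by 'introduced'; c-commands the pronoun within its binding domain — blocked (Principle B).

Ethan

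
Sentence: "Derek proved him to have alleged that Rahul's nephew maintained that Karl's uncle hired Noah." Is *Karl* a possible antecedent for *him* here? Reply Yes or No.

*him* is a pronoun; Principle B requires it to be free in its binding domain — the matrix clause.
— Karl: possessor inside the subject DP of the clause headed by 'hired'; is c-commanded by the pronoun; coreference would bind this R-expression — blocked (Principle C).

No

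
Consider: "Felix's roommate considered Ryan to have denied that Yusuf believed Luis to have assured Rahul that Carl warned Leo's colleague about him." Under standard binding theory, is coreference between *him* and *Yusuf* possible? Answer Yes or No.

*Yusuf* is an R-expression; Principle C requires it to be free (not bound by any c-commanding expression).
— him: second object of the clause headed by 'warned'; the pronoun does not c-command the R-expression — coreference allowed.

Yes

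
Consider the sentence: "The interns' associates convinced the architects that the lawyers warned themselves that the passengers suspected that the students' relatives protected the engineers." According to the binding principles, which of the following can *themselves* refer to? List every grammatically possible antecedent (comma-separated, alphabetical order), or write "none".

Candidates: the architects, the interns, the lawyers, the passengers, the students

the lawyers

*themselves* is a reflexive; Principle A requires it to be bound within its binding domain — the clause headed by 'warned'.
— the architects: object of the matrix clause; c-commands the reflexive but lies outside its binding domain — cannot bind it (Principle A).
— the interns: possessor inside the subject DP of the matrix clause; does not c-command the reflexive — cannot bind it (Principle A).
— the lawyers: subject of the clause headed by 'warned'; c-commands the reflexive within its binding domain — allowed (Principle A).
— the passengers: subject of the clause headed by 'suspected'; does not c-command the reflexive — cannot bind it (Principle A).
— the students: possessor inside the subject DP of the clause headed by 'protected'; does not c-command the reflexive — cannot bind it (Principle A).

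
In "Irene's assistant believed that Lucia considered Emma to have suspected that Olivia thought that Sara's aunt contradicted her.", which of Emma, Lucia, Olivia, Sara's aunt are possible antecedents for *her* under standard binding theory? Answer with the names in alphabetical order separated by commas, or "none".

*her* is a pronoun; Principle B requires it to be free in its binding domain — the clause headed by 'contradicted'.
— Emma: subject of the clause headed by 'suspected'; c-commands the pronoun but lies outside its binding domain — allowed.
— Lucia: subject of the clause headed by 'considered'; c-commands the pronoun but lies outside its binding domain — allowed.
— Olivia: subject of the clause headed by 'thought'; c-commands the pronoun but lies outside its binding domain — allowed.
— Sara's aunt: subject of the clause headed by 'contradicted'; c-commands the pronoun within its binding domain — blocked (Principle B).

Emma, Lucia, Olivia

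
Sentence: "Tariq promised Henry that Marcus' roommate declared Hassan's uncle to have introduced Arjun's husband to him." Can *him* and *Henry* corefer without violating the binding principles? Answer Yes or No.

*Henry* is an R-expression; Principle C requires it to be free (not bound by any c-commanding expression).
— him: second object of the clause headed by 'introduced'; the pronoun does not c-command the R-expression — coreference allowed.

Yes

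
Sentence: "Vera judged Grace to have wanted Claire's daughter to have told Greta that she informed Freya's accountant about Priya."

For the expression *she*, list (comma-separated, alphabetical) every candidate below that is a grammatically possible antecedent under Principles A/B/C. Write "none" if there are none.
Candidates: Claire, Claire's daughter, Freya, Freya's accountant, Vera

*she* is a pronoun; Principle B requires it to be free in its binding domain — the clause headed by 'informed'.
— Claire: possessor inside the subject DP of the clause headed by 'told'; does not c-command the pronoun — Principle B does not apply; allowed.
— Claire's daughter: subject of the clause headed by 'told'; c-commands the pronoun but lies outside its binding domain — allowed.
— Freya: possessor inside the object DP of the clause headed by 'informed'; is c-commanded by the pronoun; coreference would bind this R-expression — blocked (Principle C).
— Freya's accountant: object of the clause headed by 'informed'; is c-commanded by the pronoun; coreference would bind this R-expression — blocked (Principle C).
— Vera: subject of the matrix clause; c-commands the pronoun but lies outside its binding domain — allowed.

Claire, Claire's daughter, Vera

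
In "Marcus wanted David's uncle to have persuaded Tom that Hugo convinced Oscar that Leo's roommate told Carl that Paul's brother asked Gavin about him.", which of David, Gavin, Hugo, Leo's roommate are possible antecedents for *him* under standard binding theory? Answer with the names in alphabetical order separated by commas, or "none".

David, Hugo, Leo's roommate

*him* is a pronoun; Principle B requires it to be free in its binding domain — the clause headed by 'asked'.
— David: possessor inside the subject DP of the clause headed by 'persuaded'; does not c-command the pronoun — Principle B does not apply; allowed.
— Gavin: object of the clause headed by 'asked'; c-commands the pronoun within its binding domain — blocked (Principle B).
— Hugo: subject of the clause headed by 'convinced'; c-commands the pronoun but lies outside its binding domain — allowed.
— Leo's roommate: subject of the clause headed by 'told'; c-commands the pronoun but lies outside its binding domain — allowed.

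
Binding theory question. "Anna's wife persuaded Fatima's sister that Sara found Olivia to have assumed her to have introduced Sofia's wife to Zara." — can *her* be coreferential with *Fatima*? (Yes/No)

Yes

*her* is a pronoun; Principle B requires it to be free in its binding domain — the clause headed by 'assumed'.
— Fatima: possessor inside the object DP of the matrix clause; does not c-command the pronoun — Principle B does not apply; allowed.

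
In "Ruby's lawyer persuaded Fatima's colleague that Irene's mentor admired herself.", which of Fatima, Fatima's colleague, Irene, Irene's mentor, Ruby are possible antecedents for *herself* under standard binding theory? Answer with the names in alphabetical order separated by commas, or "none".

Irene's mentor

*herself* is a reflexive; Principle A requires it to be bound within its binding domain — the clause headed by 'admired'.
— Fatima: possessor inside the object DP of the matrix clause; does not c-command the reflexive — cannot bind it (Principle A).
— Fatima's colleague: object of the matrix clause; c-commands the reflexive but lies outside its binding domain — cannot bind it (Principle A).
— Irene: possessor inside the subject DP of the clause headed by 'admired'; does not c-command the reflexive — cannot bind it (Principle A).
— Irene's mentor: subject of the clause headed by 'admired'; c-commands the reflexive within its binding domain — allowed (Principle A).
— Ruby: possessor inside the subject DP of the matrix clause; does not c-command the reflexive — cannot bind it (Principle A).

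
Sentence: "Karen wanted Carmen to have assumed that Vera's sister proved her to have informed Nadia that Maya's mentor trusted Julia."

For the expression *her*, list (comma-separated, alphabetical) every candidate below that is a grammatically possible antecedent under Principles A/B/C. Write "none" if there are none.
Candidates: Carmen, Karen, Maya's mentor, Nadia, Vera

*her* is a pronoun; Principle B requires it to be free in its binding domain — the clause headed by 'proved'.
— Carmen: subject of the clause headed by 'assumed'; c-commands the pronoun but lies outside its binding domain — allowed.
— Karen: subject of the matrix clause; c-commands the pronoun but lies outside its binding domain — allowed.
— Maya's mentor: subject of the clause headed by 'trusted'; is c-commanded by the pronoun; coreference would bind this R-expression — blocked (Principle C).
— Nadia: object of the clause headed by 'informed'; is c-commanded by the pronoun; coreference would bind this R-expression — blocked (Principle C).
— Vera: possessor inside the subject DP of the clause headed by 'proved'; does not c-command the pronoun — Principle B does not apply; allowed.

Carmen, Karen, Vera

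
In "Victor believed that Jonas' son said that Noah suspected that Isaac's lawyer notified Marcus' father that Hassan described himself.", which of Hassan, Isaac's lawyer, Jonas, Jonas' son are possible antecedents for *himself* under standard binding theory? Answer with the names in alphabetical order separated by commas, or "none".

*himself* is a reflexive; Principle A requires it to be bound within its binding domain — the clause headed by 'described'.
— Hassan: subject of the clause headed by 'described'; c-commands the reflexive within its binding domain — allowed (Principle A).
— Isaac's lawyer: subject of the clause headed by 'notified'; c-commands the reflexive but lies outside its binding domain — cannot bind it (Principle A).
— Jonas: possessor inside the subject DP of the clause headed by 'said'; does not c-command the reflexive — cannot bind it (Principle A).
— Jonas' son: subject of the clause headed by 'said'; c-commands the reflexive but lies outside its binding domain — cannot bind it (Principle A).

Hassan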